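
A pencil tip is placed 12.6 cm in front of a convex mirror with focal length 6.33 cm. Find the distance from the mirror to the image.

4.21 cm

For a convex mirror, f = -6.33 cm.
Mirror equation: 1/v = 1/f − 1/u = 1/(-6.330) − 1/(12.6) = -0.1580 − 0.07937 = -0.2373, so v = -4.21 cm.
The image is virtual, upright and reduced, behind the mirror.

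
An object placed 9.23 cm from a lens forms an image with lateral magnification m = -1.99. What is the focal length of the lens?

f = 6.14 cm (converging)

m = −d_i/d_o ⇒ d_i = −m·d_o = −(-1.99)·(9.23) = 18.37 cm.
1/f = 1/d_o + 1/d_i = 1/(9.23) + 1/(18.37) = 0.1628, so f = 6.14 cm.
Since f is positive, the lens is converging.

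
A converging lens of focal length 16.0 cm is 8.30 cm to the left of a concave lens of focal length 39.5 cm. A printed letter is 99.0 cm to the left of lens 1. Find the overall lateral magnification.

Lens 1: 1/d_i1 = 1/(16.0) − 1/(99.0) = 0.05240, so d_i1 = 19.08 cm; m₁ = −d_i1/d_o1 = -0.1927.
d_o2 = 8.30 − (19.08) = -10.78 cm (virtual object).
f₂ = −39.5 cm (diverging).
Lens 2: 1/d_i2 = 1/(-39.5) − 1/(-10.78) = 0.06745, so d_i2 = 14.83 cm; m₂ = −d_i2/d_o2 = +1.375.
m = m₁·m₂ = (-0.1927)(+1.375) = -0.265.

m = -0.265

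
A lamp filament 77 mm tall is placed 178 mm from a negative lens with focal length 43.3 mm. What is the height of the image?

15.1 mm

For a negative lens, f = -43.3 mm.
1/d_i = 1/f − 1/d_o = 1/(-43.30) − 1/(178) = -0.02871, so d_i = -34.83 mm.
m = −d_i/d_o = +0.1957.
|h_i| = |m|·h_o = 0.1957 × 77 = 15.1 mm. The image is virtual, upright and reduced, on the same side as the object.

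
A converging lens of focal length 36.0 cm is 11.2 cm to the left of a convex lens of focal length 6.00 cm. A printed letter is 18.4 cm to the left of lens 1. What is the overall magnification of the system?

m = -0.287

Lens 1: 1/d_i1 = 1/(36.0) − 1/(18.4) = -0.02657, so d_i1 = -37.64 cm; m₁ = −d_i1/d_o1 = +2.046.
d_o2 = 11.2 − (-37.64) = 48.84 cm.
Lens 2: 1/d_i2 = 1/(6.00) − 1/(48.84) = 0.1462, so d_i2 = 6.840 cm; m₂ = −d_i2/d_o2 = -0.1401.
m = m₁·m₂ = (+2.046)(-0.1401) = -0.287.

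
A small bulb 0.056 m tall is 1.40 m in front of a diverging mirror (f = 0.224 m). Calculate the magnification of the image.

For a diverging mirror, f = -0.224 m.
1/d_i = 1/f − 1/d_o = 1/(-0.2240) − 1/(1.40) = -5.179, so d_i = -0.1931 m.
m = −d_i/d_o = −(-0.1931)/(1.40) = +0.138.
The image is virtual, upright and reduced, behind the mirror.

m = +0.138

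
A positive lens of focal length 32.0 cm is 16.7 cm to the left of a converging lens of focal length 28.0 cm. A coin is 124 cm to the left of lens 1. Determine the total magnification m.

Lens 1: 1/d_i1 = 1/(32.0) − 1/(124) = 0.02319, so d_i1 = 43.13 cm; m₁ = −d_i1/d_o1 = -0.3478.
d_o2 = 16.7 − (43.13) = -26.43 cm (virtual object).
Lens 2: 1/d_i2 = 1/(28.0) − 1/(-26.43) = 0.07355, so d_i2 = 13.60 cm; m₂ = −d_i2/d_o2 = +0.5144.
m = m₁·m₂ = (-0.3478)(+0.5144) = -0.179.

m = -0.179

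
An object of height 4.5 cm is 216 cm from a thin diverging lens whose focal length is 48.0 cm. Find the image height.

For a diverging lens, f = -48.0 cm.
1/d_i = 1/f − 1/d_o = 1/(-48.00) − 1/(216) = -0.02546, so d_i = -39.27 cm.
m = −d_i/d_o = +0.1818.
|h_i| = |m|·h_o = 0.1818 × 4.5 = 0.818 cm. The image is virtual, upright and reduced, on the same side as the object.

0.818 cm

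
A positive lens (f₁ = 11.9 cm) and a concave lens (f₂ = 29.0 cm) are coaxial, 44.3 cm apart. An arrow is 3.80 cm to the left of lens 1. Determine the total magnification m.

m = +0.540

Lens 1: 1/d_i1 = 1/(11.9) − 1/(3.80) = -0.1791, so d_i1 = -5.583 cm; m₁ = −d_i1/d_o1 = +1.469.
d_o2 = 44.3 − (-5.583) = 49.88 cm.
f₂ = −29.0 cm (diverging).
Lens 2: 1/d_i2 = 1/(-29.0) − 1/(49.88) = -0.05453, so d_i2 = -18.34 cm; m₂ = −d_i2/d_o2 = +0.3676.
m = m₁·m₂ = (+1.469)(+0.3676) = +0.540.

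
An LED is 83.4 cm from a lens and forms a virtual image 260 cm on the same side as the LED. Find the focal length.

f = 123 cm (converging)

Virtual image ⇒ d_i = −260 cm.
1/f = 1/d_o + 1/d_i = 1/(83.4) + 1/(-260) = 0.008144, so f = 123 cm.
Since f is positive, the lens is converging.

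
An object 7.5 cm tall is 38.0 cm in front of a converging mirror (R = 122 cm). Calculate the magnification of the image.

m = +2.65

f = R/2 = 122/2 = 61.00 cm.
1/d_i = 1/f − 1/d_o = 1/(61.00) − 1/(38.0) = -0.009922, so d_i = -100.8 cm.
m = −d_i/d_o = −(-100.8)/(38.0) = +2.65.
The image is virtual, upright and enlarged, behind the mirror.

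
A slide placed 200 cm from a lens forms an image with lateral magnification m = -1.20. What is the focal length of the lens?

m = −d_i/d_o ⇒ d_i = −m·d_o = −(-1.20)·(200) = 240.0 cm.
1/f = 1/d_o + 1/d_i = 1/(200) + 1/(240.0) = 0.009167, so f = 109 cm.
Since f is positive, the lens is converging.

f = 109 cm (converging)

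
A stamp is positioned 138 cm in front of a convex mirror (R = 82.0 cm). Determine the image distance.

31.6 cm

f = R/2 = 82.0/2 = 41.00 cm; for a convex mirror, f = -41.00 cm.
Mirror equation: 1/s_i = 1/f − 1/s_o = 1/(-41.00) − 1/(138) = -0.02439 − 0.007246 = -0.03164, so s_i = -31.6 cm.
The image is virtual, upright and reduced, behind the mirror.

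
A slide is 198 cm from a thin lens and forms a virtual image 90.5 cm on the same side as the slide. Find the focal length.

f = -167 cm (diverging)

Virtual image ⇒ d_i = −90.5 cm.
1/f = 1/d_o + 1/d_i = 1/(198) + 1/(-90.5) = -0.005999, so f = -167 cm.
Since f is negative, the thin lens is diverging.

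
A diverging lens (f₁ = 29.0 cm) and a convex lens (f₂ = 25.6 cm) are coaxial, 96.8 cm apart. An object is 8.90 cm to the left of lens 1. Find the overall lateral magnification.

f₁ = −29.0 cm (diverging).
Lens 1: 1/d_i1 = 1/(-29.0) − 1/(8.90) = -0.1468, so d_i1 = -6.810 cm; m₁ = −d_i1/d_o1 = +0.7652.
d_o2 = 96.8 − (-6.810) = 103.6 cm.
Lens 2: 1/d_i2 = 1/(25.6) − 1/(103.6) = 0.02941, so d_i2 = 34.00 cm; m₂ = −d_i2/d_o2 = -0.3282.
m = m₁·m₂ = (+0.7652)(-0.3282) = -0.251.

m = -0.251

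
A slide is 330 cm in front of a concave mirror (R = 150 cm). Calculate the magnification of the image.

m = -0.294

f = R/2 = 150/2 = 75.00 cm.
1/d_i = 1/f − 1/d_o = 1/(75.00) − 1/(330) = 0.01030, so d_i = 97.06 cm.
m = −d_i/d_o = −(97.06)/(330) = -0.294.
The image is real, inverted and reduced, in front of the mirror.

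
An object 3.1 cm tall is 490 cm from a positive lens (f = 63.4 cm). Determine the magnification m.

m = -0.149

1/d_i = 1/f − 1/d_o = 1/(63.40) − 1/(490) = 0.01373, so d_i = 72.82 cm.
m = −d_i/d_o = −(72.82)/(490) = -0.149.
The image is real, inverted and reduced, on the far side of the lens.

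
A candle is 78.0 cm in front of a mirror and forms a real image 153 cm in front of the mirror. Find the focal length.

f = 51.7 cm (concave)

Real image ⇒ d_i = +153 cm.
1/f = 1/d_o + 1/d_i = 1/(78.0) + 1/(153) = 0.01936, so f = 51.7 cm.
Since f is positive, the mirror is concave.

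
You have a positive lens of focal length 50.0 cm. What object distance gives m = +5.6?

m = −d_i/d_o ⇒ d_i = −m·d_o.
1/f = 1/d_o + 1/d_i = 1/d_o − 1/(m·d_o) = (1 − 1/m)/d_o, so d_o = f(1 − 1/m) = (50.00)(1 − 1/(+5.6)) = 41.1 cm.

41.1 cm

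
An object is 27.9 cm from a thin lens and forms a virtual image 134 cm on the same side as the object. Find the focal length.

f = 35.2 cm (converging)

Virtual image ⇒ d_i = −134 cm.
1/f = 1/d_o + 1/d_i = 1/(27.9) + 1/(-134) = 0.02838, so f = 35.2 cm.
Since f is positive, the thin lens is converging.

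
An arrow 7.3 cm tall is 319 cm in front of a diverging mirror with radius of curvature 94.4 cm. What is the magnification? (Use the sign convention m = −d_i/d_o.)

f = R/2 = 94.4/2 = 47.20 cm; for a diverging mirror, f = -47.20 cm.
1/d_i = 1/f − 1/d_o = 1/(-47.20) − 1/(319) = -0.02432, so d_i = -41.12 cm.
m = −d_i/d_o = −(-41.12)/(319) = +0.129.
The image is virtual, upright and reduced, behind the mirror.

m = +0.129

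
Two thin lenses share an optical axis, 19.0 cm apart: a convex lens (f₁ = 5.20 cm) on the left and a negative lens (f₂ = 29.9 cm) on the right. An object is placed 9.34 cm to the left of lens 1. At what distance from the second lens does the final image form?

5.85 cm

Lens 1: 1/d_i1 = 1/f₁ − 1/d_o1 = 1/(5.20) − 1/(9.34) = 0.08524, so d_i1 = 11.73 cm.
The intermediate image is 11.73 cm to the right of lens 1, which is 19.0 − (11.73) = 7.270 cm to the left of lens 2, so d_o2 = +7.270 cm.
Lens 2 is diverging, so f₂ = −29.9 cm.
Lens 2: 1/d_i2 = 1/f₂ − 1/d_o2 = 1/(-29.9) − 1/(7.270) = -0.1710, so d_i2 = -5.85 cm.
The final image is virtual, 5.85 cm to the left of lens 2 (overall magnification ≈ -1.0).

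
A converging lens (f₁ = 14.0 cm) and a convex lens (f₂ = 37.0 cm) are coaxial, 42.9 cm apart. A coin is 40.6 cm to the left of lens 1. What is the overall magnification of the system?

m = -1.26

Lens 1: 1/d_i1 = 1/(14.0) − 1/(40.6) = 0.04680, so d_i1 = 21.37 cm; m₁ = −d_i1/d_o1 = -0.5264.
d_o2 = 42.9 − (21.37) = 21.53 cm.
Lens 2: 1/d_i2 = 1/(37.0) − 1/(21.53) = -0.01942, so d_i2 = -51.49 cm; m₂ = −d_i2/d_o2 = +2.392.
m = m₁·m₂ = (-0.5264)(+2.392) = -1.26.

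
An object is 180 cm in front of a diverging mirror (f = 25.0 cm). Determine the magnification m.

For a diverging mirror, f = -25.0 cm.
1/d_i = 1/f − 1/d_o = 1/(-25.00) − 1/(180) = -0.04556, so d_i = -21.95 cm.
m = −d_i/d_o = −(-21.95)/(180) = +0.122.
The image is virtual, upright and reduced, behind the mirror.

m = +0.122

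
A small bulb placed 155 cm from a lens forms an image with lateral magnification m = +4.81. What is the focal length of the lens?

f = 196 cm (converging)

m = −d_i/d_o ⇒ d_i = −m·d_o = −(+4.81)·(155) = -745.5 cm.
1/f = 1/d_o + 1/d_i = 1/(155) + 1/(-745.5) = 0.005110, so f = 196 cm.
Since f is positive, the lens is converging.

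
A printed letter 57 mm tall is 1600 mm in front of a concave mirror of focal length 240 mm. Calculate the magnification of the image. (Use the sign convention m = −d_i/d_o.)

1/d_i = 1/f − 1/d_o = 1/(240.0) − 1/(1600) = 0.003542, so d_i = 282.4 mm.
m = −d_i/d_o = −(282.4)/(1600) = -0.176.
The image is real, inverted and reduced, in front of the mirror.

m = -0.176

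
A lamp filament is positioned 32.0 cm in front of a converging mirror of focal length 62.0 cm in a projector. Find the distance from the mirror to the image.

66.1 cm

Mirror equation: 1/q = 1/f − 1/p = 1/(62.00) − 1/(32.0) = 0.01613 − 0.03125 = -0.01512, so q = -66.1 cm.
The image is virtual, upright and enlarged, behind the mirror.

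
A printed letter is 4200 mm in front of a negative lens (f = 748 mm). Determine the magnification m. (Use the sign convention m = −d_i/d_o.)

For a negative lens, f = -748 mm.
1/d_i = 1/f − 1/d_o = 1/(-748.0) − 1/(4200) = -0.001575, so d_i = -634.9 mm.
m = −d_i/d_o = −(-634.9)/(4200) = +0.151.
The image is virtual, upright and reduced, on the same side as the object.

m = +0.151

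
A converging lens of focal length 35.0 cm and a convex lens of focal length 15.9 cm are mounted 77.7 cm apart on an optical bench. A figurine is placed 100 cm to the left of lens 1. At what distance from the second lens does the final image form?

Lens 1: 1/d_i1 = 1/f₁ − 1/d_o1 = 1/(35.0) − 1/(100) = 0.01857, so d_i1 = 53.85 cm.
The intermediate image is 53.85 cm to the right of lens 1, which is 77.7 − (53.85) = 23.85 cm to the left of lens 2, so d_o2 = +23.85 cm.
Lens 2: 1/d_i2 = 1/f₂ − 1/d_o2 = 1/(15.9) − 1/(23.85) = 0.02096, so d_i2 = 47.7 cm.
The final image is real, 47.7 cm to the right of lens 2 (overall magnification ≈ 1.1).

47.7 cm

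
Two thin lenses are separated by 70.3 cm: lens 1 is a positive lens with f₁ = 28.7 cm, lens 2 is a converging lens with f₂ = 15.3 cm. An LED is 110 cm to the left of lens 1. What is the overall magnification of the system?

m = +0.334

Lens 1: 1/d_i1 = 1/(28.7) − 1/(110) = 0.02575, so d_i1 = 38.83 cm; m₁ = −d_i1/d_o1 = -0.3530.
d_o2 = 70.3 − (38.83) = 31.47 cm.
Lens 2: 1/d_i2 = 1/(15.3) − 1/(31.47) = 0.03358, so d_i2 = 29.78 cm; m₂ = −d_i2/d_o2 = -0.9462.
m = m₁·m₂ = (-0.3530)(-0.9462) = +0.334.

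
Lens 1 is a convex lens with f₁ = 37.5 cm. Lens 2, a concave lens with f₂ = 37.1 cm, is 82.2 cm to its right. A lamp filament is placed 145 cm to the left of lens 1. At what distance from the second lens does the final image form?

Lens 1: 1/d_i1 = 1/f₁ − 1/d_o1 = 1/(37.5) − 1/(145) = 0.01977, so d_i1 = 50.58 cm.
The intermediate image is 50.58 cm to the right of lens 1, which is 82.2 − (50.58) = 31.62 cm to the left of lens 2, so d_o2 = +31.62 cm.
Lens 2 is diverging, so f₂ = −37.1 cm.
Lens 2: 1/d_i2 = 1/f₂ − 1/d_o2 = 1/(-37.1) − 1/(31.62) = -0.05858, so d_i2 = -17.1 cm.
The final image is virtual, 17.1 cm to the left of lens 2 (overall magnification ≈ -0.19).

17.1 cm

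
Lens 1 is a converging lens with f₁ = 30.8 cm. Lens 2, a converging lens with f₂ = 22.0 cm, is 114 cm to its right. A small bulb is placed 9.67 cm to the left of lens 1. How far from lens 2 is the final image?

26.6 cm

Lens 1: 1/d_i1 = 1/f₁ − 1/d_o1 = 1/(30.8) − 1/(9.67) = -0.07095, so d_i1 = -14.10 cm.
The intermediate image is 14.10 cm to the left of lens 1 (virtual), which is 114 − (-14.10) = 128.1 cm to the left of lens 2, so d_o2 = +128.1 cm.
Lens 2: 1/d_i2 = 1/f₂ − 1/d_o2 = 1/(22.0) − 1/(128.1) = 0.03765, so d_i2 = 26.6 cm.
The final image is real, 26.6 cm to the right of lens 2 (overall magnification ≈ -0.30).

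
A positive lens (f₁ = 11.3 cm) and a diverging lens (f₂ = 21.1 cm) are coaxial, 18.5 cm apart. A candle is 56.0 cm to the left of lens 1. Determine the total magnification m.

m = -0.210

Lens 1: 1/d_i1 = 1/(11.3) − 1/(56.0) = 0.07064, so d_i1 = 14.16 cm; m₁ = −d_i1/d_o1 = -0.2529.
d_o2 = 18.5 − (14.16) = 4.340 cm.
f₂ = −21.1 cm (diverging).
Lens 2: 1/d_i2 = 1/(-21.1) − 1/(4.340) = -0.2778, so d_i2 = -3.600 cm; m₂ = −d_i2/d_o2 = +0.8294.
m = m₁·m₂ = (-0.2529)(+0.8294) = -0.210.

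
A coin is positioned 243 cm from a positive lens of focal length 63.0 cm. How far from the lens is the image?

Thin-lens equation: 1/v = 1/f − 1/u = 1/(63.00) − 1/(243) = 0.01587 − 0.004115 = 0.01176, so v = 85.0 cm.
The image is real, inverted and reduced, on the far side of the lens.

85.0 cm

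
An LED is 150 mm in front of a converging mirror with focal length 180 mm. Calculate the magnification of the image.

m = +6.00

1/d_i = 1/f − 1/d_o = 1/(180.0) − 1/(150) = -0.001111, so d_i = -900.0 mm.
m = −d_i/d_o = −(-900.0)/(150) = +6.00.
The image is virtual, upright and enlarged, behind the mirror.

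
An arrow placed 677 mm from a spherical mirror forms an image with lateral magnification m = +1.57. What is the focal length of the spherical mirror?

f = 1860 mm (concave)

m = −d_i/d_o ⇒ d_i = −m·d_o = −(+1.57)·(677) = -1063 mm.
1/f = 1/d_o + 1/d_i = 1/(677) + 1/(-1063) = 0.0005364, so f = 1860 mm.
Since f is positive, the spherical mirror is concave.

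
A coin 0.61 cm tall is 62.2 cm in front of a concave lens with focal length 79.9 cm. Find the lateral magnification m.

m = +0.562

For a concave lens, f = -79.9 cm.
1/d_i = 1/f − 1/d_o = 1/(-79.90) − 1/(62.2) = -0.02859, so d_i = -34.97 cm.
m = −d_i/d_o = −(-34.97)/(62.2) = +0.562.
The image is virtual, upright and reduced, on the same side as the object.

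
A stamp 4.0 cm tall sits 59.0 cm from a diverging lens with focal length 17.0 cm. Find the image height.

0.895 cm

For a diverging lens, f = -17.0 cm.
1/d_i = 1/f − 1/d_o = 1/(-17.00) − 1/(59.0) = -0.07577, so d_i = -13.20 cm.
m = −d_i/d_o = +0.2237.
|h_i| = |m|·h_o = 0.2237 × 4.0 = 0.895 cm. The image is virtual, upright and reduced, on the same side as the object.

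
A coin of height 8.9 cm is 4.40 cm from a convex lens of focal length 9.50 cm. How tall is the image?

16.6 cm

1/d_i = 1/f − 1/d_o = 1/(9.500) − 1/(4.40) = -0.1220, so d_i = -8.196 cm.
m = −d_i/d_o = +1.863.
|h_i| = |m|·h_o = 1.863 × 8.9 = 16.6 cm. The image is virtual, upright and enlarged, on the same side as the object.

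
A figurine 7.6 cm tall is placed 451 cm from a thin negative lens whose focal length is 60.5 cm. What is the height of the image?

For a negative lens, f = -60.5 cm.
1/d_i = 1/f − 1/d_o = 1/(-60.50) − 1/(451) = -0.01875, so d_i = -53.34 cm.
m = −d_i/d_o = +0.1183.
|h_i| = |m|·h_o = 0.1183 × 7.6 = 0.899 cm. The image is virtual, upright and reduced, on the same side as the object.

0.899 cm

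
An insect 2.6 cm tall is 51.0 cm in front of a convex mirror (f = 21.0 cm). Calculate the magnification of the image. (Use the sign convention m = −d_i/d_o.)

For a convex mirror, f = -21.0 cm.
1/d_i = 1/f − 1/d_o = 1/(-21.00) − 1/(51.0) = -0.06723, so d_i = -14.88 cm.
m = −d_i/d_o = −(-14.88)/(51.0) = +0.292.
The image is virtual, upright and reduced, behind the mirror.

m = +0.292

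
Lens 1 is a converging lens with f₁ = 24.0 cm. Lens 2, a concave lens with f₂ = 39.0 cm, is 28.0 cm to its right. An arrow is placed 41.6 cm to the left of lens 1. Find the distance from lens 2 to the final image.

Lens 1: 1/d_i1 = 1/f₁ − 1/d_o1 = 1/(24.0) − 1/(41.6) = 0.01763, so d_i1 = 56.73 cm.
The intermediate image is 56.73 cm to the right of lens 1, which lies 28.73 cm to the right of lens 2 — a virtual object — so d_o2 = −28.73 cm.
Lens 2 is diverging, so f₂ = −39.0 cm.
Lens 2: 1/d_i2 = 1/f₂ − 1/d_o2 = 1/(-39.0) − 1/(-28.73) = 0.009166, so d_i2 = 109 cm.
The final image is real, 109 cm to the right of lens 2 (overall magnification ≈ -5.2).

109 cm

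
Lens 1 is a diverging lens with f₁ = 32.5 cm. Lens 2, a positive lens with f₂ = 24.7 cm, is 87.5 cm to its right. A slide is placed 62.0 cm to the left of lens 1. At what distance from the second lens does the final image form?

Lens 1 is diverging, so f₁ = −32.5 cm.
Lens 1: 1/d_i1 = 1/f₁ − 1/d_o1 = 1/(-32.5) − 1/(62.0) = -0.04690, so d_i1 = -21.32 cm.
The intermediate image is 21.32 cm to the left of lens 1 (virtual), which is 87.5 − (-21.32) = 108.8 cm to the left of lens 2, so d_o2 = +108.8 cm.
Lens 2: 1/d_i2 = 1/f₂ − 1/d_o2 = 1/(24.7) − 1/(108.8) = 0.03129, so d_i2 = 32.0 cm.
The final image is real, 32.0 cm to the right of lens 2 (overall magnification ≈ -0.10).

32.0 cm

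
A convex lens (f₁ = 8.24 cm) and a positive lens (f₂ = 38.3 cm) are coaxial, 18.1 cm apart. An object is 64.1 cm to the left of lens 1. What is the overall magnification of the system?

Lens 1: 1/d_i1 = 1/(8.24) − 1/(64.1) = 0.1058, so d_i1 = 9.455 cm; m₁ = −d_i1/d_o1 = -0.1475.
d_o2 = 18.1 − (9.455) = 8.645 cm.
Lens 2: 1/d_i2 = 1/(38.3) − 1/(8.645) = -0.08956, so d_i2 = -11.17 cm; m₂ = −d_i2/d_o2 = +1.292.
m = m₁·m₂ = (-0.1475)(+1.292) = -0.191.

m = -0.191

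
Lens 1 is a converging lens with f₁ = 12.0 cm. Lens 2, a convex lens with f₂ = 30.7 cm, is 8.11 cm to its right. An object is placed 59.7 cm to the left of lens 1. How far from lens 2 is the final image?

Lens 1: 1/d_i1 = 1/f₁ − 1/d_o1 = 1/(12.0) − 1/(59.7) = 0.06658, so d_i1 = 15.02 cm.
The intermediate image is 15.02 cm to the right of lens 1, which lies 6.910 cm to the right of lens 2 — a virtual object — so d_o2 = −6.910 cm.
Lens 2: 1/d_i2 = 1/f₂ − 1/d_o2 = 1/(30.7) − 1/(-6.910) = 0.1773, so d_i2 = 5.64 cm.
The final image is real, 5.64 cm to the right of lens 2 (overall magnification ≈ -0.21).

5.64 cm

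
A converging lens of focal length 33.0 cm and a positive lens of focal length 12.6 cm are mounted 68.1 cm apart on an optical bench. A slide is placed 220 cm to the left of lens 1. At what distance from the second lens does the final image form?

22.1 cm

Lens 1: 1/d_i1 = 1/f₁ − 1/d_o1 = 1/(33.0) − 1/(220) = 0.02576, so d_i1 = 38.82 cm.
The intermediate image is 38.82 cm to the right of lens 1, which is 68.1 − (38.82) = 29.28 cm to the left of lens 2, so d_o2 = +29.28 cm.
Lens 2: 1/d_i2 = 1/f₂ − 1/d_o2 = 1/(12.6) − 1/(29.28) = 0.04521, so d_i2 = 22.1 cm.
The final image is real, 22.1 cm to the right of lens 2 (overall magnification ≈ 0.13).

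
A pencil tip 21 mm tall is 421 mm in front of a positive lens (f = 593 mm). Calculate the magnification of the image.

m = +3.45

1/d_i = 1/f − 1/d_o = 1/(593.0) − 1/(421) = -0.0006890, so d_i = -1451 mm.
m = −d_i/d_o = −(-1451)/(421) = +3.45.
The image is virtual, upright and enlarged, on the same side as the object.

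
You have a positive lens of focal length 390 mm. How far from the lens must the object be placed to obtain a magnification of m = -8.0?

m = −d_i/d_o ⇒ d_i = −m·d_o.
1/f = 1/d_o + 1/d_i = 1/d_o − 1/(m·d_o) = (1 − 1/m)/d_o, so d_o = f(1 − 1/m) = (390.0)(1 − 1/(-8.0)) = 439 mm.

439 mm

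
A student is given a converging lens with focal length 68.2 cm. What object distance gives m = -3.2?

89.5 cm

m = −d_i/d_o ⇒ d_i = −m·d_o.
1/f = 1/d_o + 1/d_i = 1/d_o − 1/(m·d_o) = (1 − 1/m)/d_o, so d_o = f(1 − 1/m) = (68.20)(1 − 1/(-3.2)) = 89.5 cm.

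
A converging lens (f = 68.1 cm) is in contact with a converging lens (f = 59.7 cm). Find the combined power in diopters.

P = +3.14 D

P₁ = 1/f₁ = 1/(0.681 m) = +1.468 D; P₂ = 1/f₂ = 1/(0.597 m) = +1.675 D.
For thin lenses in contact, P = P₁ + P₂ = (+1.468) + (+1.675) = +3.14 D.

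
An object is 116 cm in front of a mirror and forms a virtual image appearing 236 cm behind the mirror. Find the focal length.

f = 228 cm (concave)

Virtual image ⇒ d_i = −236 cm.
1/f = 1/d_o + 1/d_i = 1/(116) + 1/(-236) = 0.004383, so f = 228 cm.
Since f is positive, the mirror is concave.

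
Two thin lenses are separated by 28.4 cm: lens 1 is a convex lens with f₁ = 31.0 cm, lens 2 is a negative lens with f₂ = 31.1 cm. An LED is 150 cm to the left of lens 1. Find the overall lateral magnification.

Lens 1: 1/d_i1 = 1/(31.0) − 1/(150) = 0.02559, so d_i1 = 39.08 cm; m₁ = −d_i1/d_o1 = -0.2605.
d_o2 = 28.4 − (39.08) = -10.68 cm (virtual object).
f₂ = −31.1 cm (diverging).
Lens 2: 1/d_i2 = 1/(-31.1) − 1/(-10.68) = 0.06148, so d_i2 = 16.27 cm; m₂ = −d_i2/d_o2 = +1.523.
m = m₁·m₂ = (-0.2605)(+1.523) = -0.397.

m = -0.397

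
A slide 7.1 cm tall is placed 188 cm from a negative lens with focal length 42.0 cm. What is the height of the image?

For a negative lens, f = -42.0 cm.
1/d_i = 1/f − 1/d_o = 1/(-42.00) − 1/(188) = -0.02913, so d_i = -34.33 cm.
m = −d_i/d_o = +0.1826.
|h_i| = |m|·h_o = 0.1826 × 7.1 = 1.30 cm. The image is virtual, upright and reduced, on the same side as the object.

1.30 cm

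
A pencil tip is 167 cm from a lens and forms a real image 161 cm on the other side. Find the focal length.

Real image ⇒ d_i = +161 cm.
1/f = 1/d_o + 1/d_i = 1/(167) + 1/(161) = 0.01220, so f = 82.0 cm.
Since f is positive, the lens is converging.

f = 82.0 cm (converging)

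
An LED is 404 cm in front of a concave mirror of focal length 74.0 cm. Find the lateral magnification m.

1/d_i = 1/f − 1/d_o = 1/(74.00) − 1/(404) = 0.01104, so d_i = 90.59 cm.
m = −d_i/d_o = −(90.59)/(404) = -0.224.
The image is real, inverted and reduced, in front of the mirror.

m = -0.224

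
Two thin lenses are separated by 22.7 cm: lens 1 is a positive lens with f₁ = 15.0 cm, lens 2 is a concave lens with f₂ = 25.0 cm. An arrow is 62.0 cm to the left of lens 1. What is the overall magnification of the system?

Lens 1: 1/d_i1 = 1/(15.0) − 1/(62.0) = 0.05054, so d_i1 = 19.79 cm; m₁ = −d_i1/d_o1 = -0.3192.
d_o2 = 22.7 − (19.79) = 2.910 cm.
f₂ = −25.0 cm (diverging).
Lens 2: 1/d_i2 = 1/(-25.0) − 1/(2.910) = -0.3836, so d_i2 = -2.607 cm; m₂ = −d_i2/d_o2 = +0.8957.
m = m₁·m₂ = (-0.3192)(+0.8957) = -0.286.

m = -0.286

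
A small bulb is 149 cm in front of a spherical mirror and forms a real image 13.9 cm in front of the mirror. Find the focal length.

f = 12.7 cm (concave)

Real image ⇒ d_i = +13.9 cm.
1/f = 1/d_o + 1/d_i = 1/(149) + 1/(13.9) = 0.07865, so f = 12.7 cm.
Since f is positive, the spherical mirror is concave.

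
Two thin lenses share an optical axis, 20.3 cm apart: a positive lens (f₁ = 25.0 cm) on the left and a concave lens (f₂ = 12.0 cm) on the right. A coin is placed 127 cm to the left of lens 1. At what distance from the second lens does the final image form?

111 cm

Lens 1: 1/d_i1 = 1/f₁ − 1/d_o1 = 1/(25.0) − 1/(127) = 0.03213, so d_i1 = 31.13 cm.
The intermediate image is 31.13 cm to the right of lens 1, which lies 10.83 cm to the right of lens 2 — a virtual object — so d_o2 = −10.83 cm.
Lens 2 is diverging, so f₂ = −12.0 cm.
Lens 2: 1/d_i2 = 1/f₂ − 1/d_o2 = 1/(-12.0) − 1/(-10.83) = 0.009003, so d_i2 = 111 cm.
The final image is real, 111 cm to the right of lens 2 (overall magnification ≈ -2.5).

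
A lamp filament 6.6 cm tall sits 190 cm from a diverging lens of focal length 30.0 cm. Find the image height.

For a diverging lens, f = -30.0 cm.
1/d_i = 1/f − 1/d_o = 1/(-30.00) − 1/(190) = -0.03860, so d_i = -25.91 cm.
m = −d_i/d_o = +0.1364.
|h_i| = |m|·h_o = 0.1364 × 6.6 = 0.900 cm. The image is virtual, upright and reduced, on the same side as the object.

0.900 cm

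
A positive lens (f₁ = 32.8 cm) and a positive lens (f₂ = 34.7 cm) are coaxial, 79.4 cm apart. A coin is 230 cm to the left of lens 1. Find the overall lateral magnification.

Lens 1: 1/d_i1 = 1/(32.8) − 1/(230) = 0.02614, so d_i1 = 38.26 cm; m₁ = −d_i1/d_o1 = -0.1663.
d_o2 = 79.4 − (38.26) = 41.14 cm.
Lens 2: 1/d_i2 = 1/(34.7) − 1/(41.14) = 0.004511, so d_i2 = 221.7 cm; m₂ = −d_i2/d_o2 = -5.388.
m = m₁·m₂ = (-0.1663)(-5.388) = +0.896.

m = +0.896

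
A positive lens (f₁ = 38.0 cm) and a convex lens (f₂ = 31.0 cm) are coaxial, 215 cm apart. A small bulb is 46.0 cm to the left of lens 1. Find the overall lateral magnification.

m = -4.27

Lens 1: 1/d_i1 = 1/(38.0) − 1/(46.0) = 0.004577, so d_i1 = 218.5 cm; m₁ = −d_i1/d_o1 = -4.750.
d_o2 = 215 − (218.5) = -3.500 cm (virtual object).
Lens 2: 1/d_i2 = 1/(31.0) − 1/(-3.500) = 0.3180, so d_i2 = 3.145 cm; m₂ = −d_i2/d_o2 = +0.8986.
m = m₁·m₂ = (-4.750)(+0.8986) = -4.27.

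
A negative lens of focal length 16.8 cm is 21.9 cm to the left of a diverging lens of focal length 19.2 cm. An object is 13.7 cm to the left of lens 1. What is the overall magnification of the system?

f₁ = −16.8 cm (diverging).
Lens 1: 1/d_i1 = 1/(-16.8) − 1/(13.7) = -0.1325, so d_i1 = -7.546 cm; m₁ = −d_i1/d_o1 = +0.5508.
d_o2 = 21.9 − (-7.546) = 29.45 cm.
f₂ = −19.2 cm (diverging).
Lens 2: 1/d_i2 = 1/(-19.2) − 1/(29.45) = -0.08604, so d_i2 = -11.62 cm; m₂ = −d_i2/d_o2 = +0.3947.
m = m₁·m₂ = (+0.5508)(+0.3947) = +0.217.

m = +0.217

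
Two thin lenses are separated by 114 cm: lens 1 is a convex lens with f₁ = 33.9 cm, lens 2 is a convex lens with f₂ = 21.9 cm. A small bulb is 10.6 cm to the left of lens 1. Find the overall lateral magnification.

Lens 1: 1/d_i1 = 1/(33.9) − 1/(10.6) = -0.06484, so d_i1 = -15.42 cm; m₁ = −d_i1/d_o1 = +1.455.
d_o2 = 114 − (-15.42) = 129.4 cm.
Lens 2: 1/d_i2 = 1/(21.9) − 1/(129.4) = 0.03793, so d_i2 = 26.36 cm; m₂ = −d_i2/d_o2 = -0.2037.
m = m₁·m₂ = (+1.455)(-0.2037) = -0.296.

m = -0.296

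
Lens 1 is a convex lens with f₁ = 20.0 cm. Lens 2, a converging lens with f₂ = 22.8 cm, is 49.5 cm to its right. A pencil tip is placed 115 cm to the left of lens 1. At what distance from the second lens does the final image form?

232 cm

Lens 1: 1/d_i1 = 1/f₁ − 1/d_o1 = 1/(20.0) − 1/(115) = 0.04130, so d_i1 = 24.21 cm.
The intermediate image is 24.21 cm to the right of lens 1, which is 49.5 − (24.21) = 25.29 cm to the left of lens 2, so d_o2 = +25.29 cm.
Lens 2: 1/d_i2 = 1/f₂ − 1/d_o2 = 1/(22.8) − 1/(25.29) = 0.004318, so d_i2 = 232 cm.
The final image is real, 232 cm to the right of lens 2 (overall magnification ≈ 1.9).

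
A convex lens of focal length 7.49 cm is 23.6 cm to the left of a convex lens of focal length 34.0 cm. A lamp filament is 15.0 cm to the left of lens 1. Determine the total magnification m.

m = -1.34

Lens 1: 1/d_i1 = 1/(7.49) − 1/(15.0) = 0.06684, so d_i1 = 14.96 cm; m₁ = −d_i1/d_o1 = -0.9973.
d_o2 = 23.6 − (14.96) = 8.640 cm.
Lens 2: 1/d_i2 = 1/(34.0) − 1/(8.640) = -0.08633, so d_i2 = -11.58 cm; m₂ = −d_i2/d_o2 = +1.341.
m = m₁·m₂ = (-0.9973)(+1.341) = -1.34.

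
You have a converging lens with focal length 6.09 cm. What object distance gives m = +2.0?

m = −d_i/d_o ⇒ d_i = −m·d_o.
1/f = 1/d_o + 1/d_i = 1/d_o − 1/(m·d_o) = (1 − 1/m)/d_o, so d_o = f(1 − 1/m) = (6.090)(1 − 1/(+2.0)) = 3.04 cm.

3.04 cm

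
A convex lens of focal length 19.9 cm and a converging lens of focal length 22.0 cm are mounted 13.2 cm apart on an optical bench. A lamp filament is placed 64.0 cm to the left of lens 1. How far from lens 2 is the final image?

9.15 cm

Lens 1: 1/d_i1 = 1/f₁ − 1/d_o1 = 1/(19.9) − 1/(64.0) = 0.03463, so d_i1 = 28.88 cm.
The intermediate image is 28.88 cm to the right of lens 1, which lies 15.68 cm to the right of lens 2 — a virtual object — so d_o2 = −15.68 cm.
Lens 2: 1/d_i2 = 1/f₂ − 1/d_o2 = 1/(22.0) − 1/(-15.68) = 0.1092, so d_i2 = 9.15 cm.
The final image is real, 9.15 cm to the right of lens 2 (overall magnification ≈ -0.26).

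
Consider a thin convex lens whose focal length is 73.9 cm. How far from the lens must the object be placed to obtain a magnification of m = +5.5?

60.5 cm

m = −d_i/d_o ⇒ d_i = −m·d_o.
1/f = 1/d_o + 1/d_i = 1/d_o − 1/(m·d_o) = (1 − 1/m)/d_o, so d_o = f(1 − 1/m) = (73.90)(1 − 1/(+5.5)) = 60.5 cm.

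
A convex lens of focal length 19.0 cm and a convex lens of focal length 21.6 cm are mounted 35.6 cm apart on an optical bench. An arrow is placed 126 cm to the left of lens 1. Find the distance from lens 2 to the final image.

34.1 cm

Lens 1: 1/d_i1 = 1/f₁ − 1/d_o1 = 1/(19.0) − 1/(126) = 0.04470, so d_i1 = 22.37 cm.
The intermediate image is 22.37 cm to the right of lens 1, which is 35.6 − (22.37) = 13.23 cm to the left of lens 2, so d_o2 = +13.23 cm.
Lens 2: 1/d_i2 = 1/f₂ − 1/d_o2 = 1/(21.6) − 1/(13.23) = -0.02929, so d_i2 = -34.1 cm.
The final image is virtual, 34.1 cm to the left of lens 2 (overall magnification ≈ -0.46).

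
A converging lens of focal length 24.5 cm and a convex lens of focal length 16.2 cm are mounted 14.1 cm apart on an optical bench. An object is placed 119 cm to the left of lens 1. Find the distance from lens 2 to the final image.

8.24 cm

Lens 1: 1/d_i1 = 1/f₁ − 1/d_o1 = 1/(24.5) − 1/(119) = 0.03241, so d_i1 = 30.85 cm.
The intermediate image is 30.85 cm to the right of lens 1, which lies 16.75 cm to the right of lens 2 — a virtual object — so d_o2 = −16.75 cm.
Lens 2: 1/d_i2 = 1/f₂ − 1/d_o2 = 1/(16.2) − 1/(-16.75) = 0.1214, so d_i2 = 8.24 cm.
The final image is real, 8.24 cm to the right of lens 2 (overall magnification ≈ -0.13).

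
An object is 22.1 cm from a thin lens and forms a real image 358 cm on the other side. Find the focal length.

Real image ⇒ d_i = +358 cm.
1/f = 1/d_o + 1/d_i = 1/(22.1) + 1/(358) = 0.04804, so f = 20.8 cm.
Since f is positive, the thin lens is converging.

f = 20.8 cm (converging)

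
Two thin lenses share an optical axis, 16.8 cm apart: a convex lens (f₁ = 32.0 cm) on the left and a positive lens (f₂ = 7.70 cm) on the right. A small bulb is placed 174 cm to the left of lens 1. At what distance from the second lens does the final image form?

Lens 1: 1/d_i1 = 1/f₁ − 1/d_o1 = 1/(32.0) − 1/(174) = 0.02550, so d_i1 = 39.21 cm.
The intermediate image is 39.21 cm to the right of lens 1, which lies 22.41 cm to the right of lens 2 — a virtual object — so d_o2 = −22.41 cm.
Lens 2: 1/d_i2 = 1/f₂ − 1/d_o2 = 1/(7.70) − 1/(-22.41) = 0.1745, so d_i2 = 5.73 cm.
The final image is real, 5.73 cm to the right of lens 2 (overall magnification ≈ -0.058).

5.73 cm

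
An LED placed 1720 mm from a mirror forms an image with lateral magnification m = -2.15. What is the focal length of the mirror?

f = 1170 mm (concave)

m = −d_i/d_o ⇒ d_i = −m·d_o = −(-2.15)·(1720) = 3698 mm.
1/f = 1/d_o + 1/d_i = 1/(1720) + 1/(3698) = 0.0008518, so f = 1170 mm.
Since f is positive, the mirror is concave.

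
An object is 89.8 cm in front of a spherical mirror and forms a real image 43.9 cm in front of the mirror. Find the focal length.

Real image ⇒ d_i = +43.9 cm.
1/f = 1/d_o + 1/d_i = 1/(89.8) + 1/(43.9) = 0.03391, so f = 29.5 cm.
Since f is positive, the spherical mirror is concave.

f = 29.5 cm (concave)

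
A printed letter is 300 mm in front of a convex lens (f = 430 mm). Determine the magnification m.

1/d_i = 1/f − 1/d_o = 1/(430.0) − 1/(300) = -0.001008, so d_i = -992.3 mm.
m = −d_i/d_o = −(-992.3)/(300) = +3.31.
The image is virtual, upright and enlarged, on the same side as the object.

m = +3.31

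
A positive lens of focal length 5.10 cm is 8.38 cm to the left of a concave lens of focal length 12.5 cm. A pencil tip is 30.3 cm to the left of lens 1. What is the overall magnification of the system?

Lens 1: 1/d_i1 = 1/(5.10) − 1/(30.3) = 0.1631, so d_i1 = 6.132 cm; m₁ = −d_i1/d_o1 = -0.2024.
d_o2 = 8.38 − (6.132) = 2.248 cm.
f₂ = −12.5 cm (diverging).
Lens 2: 1/d_i2 = 1/(-12.5) − 1/(2.248) = -0.5248, so d_i2 = -1.905 cm; m₂ = −d_i2/d_o2 = +0.8476.
m = m₁·m₂ = (-0.2024)(+0.8476) = -0.172.

m = -0.172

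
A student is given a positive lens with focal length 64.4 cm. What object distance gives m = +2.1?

33.7 cm

m = −d_i/d_o ⇒ d_i = −m·d_o.
1/f = 1/d_o + 1/d_i = 1/d_o − 1/(m·d_o) = (1 − 1/m)/d_o, so d_o = f(1 − 1/m) = (64.40)(1 − 1/(+2.1)) = 33.7 cm.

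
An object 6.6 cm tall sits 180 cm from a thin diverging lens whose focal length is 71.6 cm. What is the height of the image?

For a diverging lens, f = -71.6 cm.
1/d_i = 1/f − 1/d_o = 1/(-71.60) − 1/(180) = -0.01952, so d_i = -51.22 cm.
m = −d_i/d_o = +0.2846.
|h_i| = |m|·h_o = 0.2846 × 6.6 = 1.88 cm. The image is virtual, upright and reduced, on the same side as the object.

1.88 cm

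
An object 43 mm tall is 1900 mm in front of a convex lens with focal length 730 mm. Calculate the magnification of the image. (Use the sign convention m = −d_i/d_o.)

1/d_i = 1/f − 1/d_o = 1/(730.0) − 1/(1900) = 0.0008435, so d_i = 1185 mm.
m = −d_i/d_o = −(1185)/(1900) = -0.624.
The image is real, inverted and reduced, on the far side of the lens.

m = -0.624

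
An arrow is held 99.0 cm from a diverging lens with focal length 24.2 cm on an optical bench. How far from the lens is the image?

19.4 cm

For a diverging lens, f = -24.2 cm.
Thin-lens equation: 1/q = 1/f − 1/p = 1/(-24.20) − 1/(99.0) = -0.04132 − 0.01010 = -0.05142, so q = -19.4 cm.
The image is virtual, upright and reduced, on the same side as the object.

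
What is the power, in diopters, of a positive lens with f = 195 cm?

P = +0.513 D

f = 195 cm = 1.95 m.
P = 1/f = 1/(1.95 m) = +0.513 D.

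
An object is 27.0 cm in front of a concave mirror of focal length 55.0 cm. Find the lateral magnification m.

m = +1.96

1/d_i = 1/f − 1/d_o = 1/(55.00) − 1/(27.0) = -0.01886, so d_i = -53.04 cm.
m = −d_i/d_o = −(-53.04)/(27.0) = +1.96.
The image is virtual, upright and enlarged, behind the mirror.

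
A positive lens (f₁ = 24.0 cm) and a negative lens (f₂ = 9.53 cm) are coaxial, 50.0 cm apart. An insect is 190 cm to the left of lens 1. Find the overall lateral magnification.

Lens 1: 1/d_i1 = 1/(24.0) − 1/(190) = 0.03640, so d_i1 = 27.47 cm; m₁ = −d_i1/d_o1 = -0.1446.
d_o2 = 50.0 − (27.47) = 22.53 cm.
f₂ = −9.53 cm (diverging).
Lens 2: 1/d_i2 = 1/(-9.53) − 1/(22.53) = -0.1493, so d_i2 = -6.697 cm; m₂ = −d_i2/d_o2 = +0.2973.
m = m₁·m₂ = (-0.1446)(+0.2973) = -0.0430.

m = -0.0430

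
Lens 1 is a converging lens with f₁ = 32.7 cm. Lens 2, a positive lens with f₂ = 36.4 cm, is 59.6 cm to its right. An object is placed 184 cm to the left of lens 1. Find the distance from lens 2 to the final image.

Lens 1: 1/d_i1 = 1/f₁ − 1/d_o1 = 1/(32.7) − 1/(184) = 0.02515, so d_i1 = 39.77 cm.
The intermediate image is 39.77 cm to the right of lens 1, which is 59.6 − (39.77) = 19.83 cm to the left of lens 2, so d_o2 = +19.83 cm.
Lens 2: 1/d_i2 = 1/f₂ − 1/d_o2 = 1/(36.4) − 1/(19.83) = -0.02296, so d_i2 = -43.6 cm.
The final image is virtual, 43.6 cm to the left of lens 2 (overall magnification ≈ -0.47).

43.6 cm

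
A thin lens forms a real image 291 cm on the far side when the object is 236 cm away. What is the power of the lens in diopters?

P = +0.767 D

d_i = +291 cm.
1/f = 1/d_o + 1/d_i = 1/(236) + 1/(291) = 0.007674 cm⁻¹.
f = 130.3 cm = 1.303 m, so P = 1/f = +0.767 D.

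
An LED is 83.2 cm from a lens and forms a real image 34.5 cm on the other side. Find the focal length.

Real image ⇒ d_i = +34.5 cm.
1/f = 1/d_o + 1/d_i = 1/(83.2) + 1/(34.5) = 0.04100, so f = 24.4 cm.
Since f is positive, the lens is converging.

f = 24.4 cm (converging)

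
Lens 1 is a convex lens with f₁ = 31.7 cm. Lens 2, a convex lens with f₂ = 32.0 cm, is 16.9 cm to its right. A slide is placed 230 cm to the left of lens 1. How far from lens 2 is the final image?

Lens 1: 1/d_i1 = 1/f₁ − 1/d_o1 = 1/(31.7) − 1/(230) = 0.02720, so d_i1 = 36.77 cm.
The intermediate image is 36.77 cm to the right of lens 1, which lies 19.87 cm to the right of lens 2 — a virtual object — so d_o2 = −19.87 cm.
Lens 2: 1/d_i2 = 1/f₂ − 1/d_o2 = 1/(32.0) − 1/(-19.87) = 0.08158, so d_i2 = 12.3 cm.
The final image is real, 12.3 cm to the right of lens 2 (overall magnification ≈ -0.099).

12.3 cm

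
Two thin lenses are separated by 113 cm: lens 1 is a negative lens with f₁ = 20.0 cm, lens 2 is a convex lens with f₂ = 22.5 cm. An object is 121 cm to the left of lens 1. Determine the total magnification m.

f₁ = −20.0 cm (diverging).
Lens 1: 1/d_i1 = 1/(-20.0) − 1/(121) = -0.05826, so d_i1 = -17.16 cm; m₁ = −d_i1/d_o1 = +0.1418.
d_o2 = 113 − (-17.16) = 130.2 cm.
Lens 2: 1/d_i2 = 1/(22.5) − 1/(130.2) = 0.03676, so d_i2 = 27.20 cm; m₂ = −d_i2/d_o2 = -0.2089.
m = m₁·m₂ = (+0.1418)(-0.2089) = -0.0296.

m = -0.0296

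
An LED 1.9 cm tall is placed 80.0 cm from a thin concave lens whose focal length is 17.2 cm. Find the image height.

For a concave lens, f = -17.2 cm.
1/d_i = 1/f − 1/d_o = 1/(-17.20) − 1/(80.0) = -0.07064, so d_i = -14.16 cm.
m = −d_i/d_o = +0.1770.
|h_i| = |m|·h_o = 0.1770 × 1.9 = 0.336 cm. The image is virtual, upright and reduced, on the same side as the object.

0.336 cm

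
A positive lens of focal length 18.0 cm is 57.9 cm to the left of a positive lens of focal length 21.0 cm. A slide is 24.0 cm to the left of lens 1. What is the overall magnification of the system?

Lens 1: 1/d_i1 = 1/(18.0) − 1/(24.0) = 0.01389, so d_i1 = 72.00 cm; m₁ = −d_i1/d_o1 = -3.000.
d_o2 = 57.9 − (72.00) = -14.10 cm (virtual object).
Lens 2: 1/d_i2 = 1/(21.0) − 1/(-14.10) = 0.1185, so d_i2 = 8.436 cm; m₂ = −d_i2/d_o2 = +0.5983.
m = m₁·m₂ = (-3.000)(+0.5983) = -1.79.

m = -1.79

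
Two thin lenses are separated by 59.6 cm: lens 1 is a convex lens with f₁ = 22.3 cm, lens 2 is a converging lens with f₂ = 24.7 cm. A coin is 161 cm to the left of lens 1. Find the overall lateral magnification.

Lens 1: 1/d_i1 = 1/(22.3) − 1/(161) = 0.03863, so d_i1 = 25.89 cm; m₁ = −d_i1/d_o1 = -0.1608.
d_o2 = 59.6 − (25.89) = 33.71 cm.
Lens 2: 1/d_i2 = 1/(24.7) − 1/(33.71) = 0.01082, so d_i2 = 92.41 cm; m₂ = −d_i2/d_o2 = -2.741.
m = m₁·m₂ = (-0.1608)(-2.741) = +0.441.

m = +0.441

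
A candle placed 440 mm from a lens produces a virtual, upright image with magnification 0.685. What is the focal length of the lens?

f = -957 mm (diverging)

m = −d_i/d_o ⇒ d_i = −m·d_o = −(+0.685)·(440) = -301.4 mm.
1/f = 1/d_o + 1/d_i = 1/(440) + 1/(-301.4) = -0.001045, so f = -957 mm.
Since f is negative, the lens is diverging.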